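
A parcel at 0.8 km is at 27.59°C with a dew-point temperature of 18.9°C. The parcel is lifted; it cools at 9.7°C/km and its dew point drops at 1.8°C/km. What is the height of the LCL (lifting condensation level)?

T and T_d converge at 9.7 − 1.8 = 7.9°C per km
Height above start = (27.59 − 18.9) / 7.9 = 1.1 km
LCL altitude = 800 m + 1100 m = 1900 m

1.9 km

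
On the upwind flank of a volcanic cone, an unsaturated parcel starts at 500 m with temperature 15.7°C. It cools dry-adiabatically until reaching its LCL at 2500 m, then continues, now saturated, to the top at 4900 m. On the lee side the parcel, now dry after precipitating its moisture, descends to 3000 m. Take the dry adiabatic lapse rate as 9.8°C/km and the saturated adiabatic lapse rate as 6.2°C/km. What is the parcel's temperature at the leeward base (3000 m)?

-0.16°C

500 → 2500 m (dry, 9.8°C/km): ΔT = -9.8 × 2 = -19.6°C → T = -3.9°C
2500 → 4900 m (saturated, 6.2°C/km): ΔT = -6.2 × 2.4 = -14.88°C → T = -18.78°C
4900 → 3000 m (dry descent, 9.8°C/km): ΔT = +9.8 × 1.9 = +18.62°C → T = -0.16°C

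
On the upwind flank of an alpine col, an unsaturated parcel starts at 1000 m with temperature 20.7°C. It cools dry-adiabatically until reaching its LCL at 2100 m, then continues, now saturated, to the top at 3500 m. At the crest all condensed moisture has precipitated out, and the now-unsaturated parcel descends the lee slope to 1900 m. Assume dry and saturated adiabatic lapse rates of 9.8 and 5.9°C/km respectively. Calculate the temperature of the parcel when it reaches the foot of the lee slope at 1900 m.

17.34°C

Dry to 2100 m: -9.8 × 1.1 km = -10.78°C, so T = 9.92°C.
Saturated to 3500 m: -5.9 × 1.4 km = -8.26°C, so T = 1.66°C.
Dry descent to 1900 m: +9.8 × 1.6 km = +15.68°C, so T = 17.34°C.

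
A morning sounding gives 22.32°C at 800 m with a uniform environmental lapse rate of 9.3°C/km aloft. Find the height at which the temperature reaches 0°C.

3200 m

Height above start = (22.32 − 0) / 9.3 = 2.4 km
Altitude = 800 m + 2400 m = 3200 m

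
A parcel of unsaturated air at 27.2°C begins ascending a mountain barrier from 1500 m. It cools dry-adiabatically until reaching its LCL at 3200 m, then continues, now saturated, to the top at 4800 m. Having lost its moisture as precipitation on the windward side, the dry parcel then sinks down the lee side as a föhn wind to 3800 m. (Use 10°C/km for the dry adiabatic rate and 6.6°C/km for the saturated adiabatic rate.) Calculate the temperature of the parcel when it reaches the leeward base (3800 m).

Dry to 3200 m: -10 × 1.7 km = -17°C, so T = 10.2°C.
Saturated to 4800 m: -6.6 × 1.6 km = -10.56°C, so T = -0.36°C.
Dry descent to 3800 m: +10 × 1 km = +10°C, so T = 9.64°C.

9.64°C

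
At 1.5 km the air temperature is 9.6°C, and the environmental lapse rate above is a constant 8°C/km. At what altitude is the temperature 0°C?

2.7 km

Height above start = (9.6 − 0) / 8 = 1.2 km
Altitude = 1500 m + 1200 m = 2700 m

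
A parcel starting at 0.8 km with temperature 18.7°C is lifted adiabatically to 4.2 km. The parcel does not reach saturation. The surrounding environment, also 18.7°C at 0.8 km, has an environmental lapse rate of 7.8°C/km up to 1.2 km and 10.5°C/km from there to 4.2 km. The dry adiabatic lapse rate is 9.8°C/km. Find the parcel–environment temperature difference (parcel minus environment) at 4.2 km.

+1.3°C (parcel warmer than environment)

Parcel:
  800–4200 m, dry: Δz = 3.4 km ⇒ ΔT = -33.32°C; T = -14.62°C
Environment:
  800–1200 m, environment, lower layer: Δz = 0.4 km ⇒ ΔT = -3.12°C; T = 15.58°C
  1200–4200 m, environment, upper layer: Δz = 3 km ⇒ ΔT = -31.5°C; T = -15.92°C
T_parcel − T_env = -14.62 − (-15.92) = +1.3°C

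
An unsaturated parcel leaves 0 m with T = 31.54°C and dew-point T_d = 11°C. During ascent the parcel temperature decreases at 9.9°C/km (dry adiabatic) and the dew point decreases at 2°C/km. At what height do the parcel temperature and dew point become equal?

2600 m

T and T_d converge at 9.9 − 2 = 7.9°C per km
Height above start = (31.54 − 11) / 7.9 = 2.6 km
LCL altitude = 0 m + 2600 m = 2600 m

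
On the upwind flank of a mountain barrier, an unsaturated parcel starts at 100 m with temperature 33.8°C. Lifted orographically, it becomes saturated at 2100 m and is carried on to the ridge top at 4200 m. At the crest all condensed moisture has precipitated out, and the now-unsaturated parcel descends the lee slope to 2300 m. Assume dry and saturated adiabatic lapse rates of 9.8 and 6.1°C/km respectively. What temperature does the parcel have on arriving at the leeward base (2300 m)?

20.01°C

100 → 2100 m (dry, 9.8°C/km): ΔT = -9.8 × 2 = -19.6°C → T = 14.2°C
2100 → 4200 m (saturated, 6.1°C/km): ΔT = -6.1 × 2.1 = -12.81°C → T = 1.39°C
4200 → 2300 m (dry descent, 9.8°C/km): ΔT = +9.8 × 1.9 = +18.62°C → T = 20.01°C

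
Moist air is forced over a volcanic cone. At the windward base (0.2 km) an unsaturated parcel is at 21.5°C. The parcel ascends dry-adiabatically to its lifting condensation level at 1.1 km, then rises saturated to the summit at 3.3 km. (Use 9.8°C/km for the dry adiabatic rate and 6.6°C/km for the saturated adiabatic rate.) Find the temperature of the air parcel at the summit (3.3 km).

Dry to 1100 m: -9.8 × 0.9 km = -8.82°C, so T = 12.68°C.
Saturated to 3300 m: -6.6 × 2.2 km = -14.52°C, so T = -1.84°C.

-1.84°C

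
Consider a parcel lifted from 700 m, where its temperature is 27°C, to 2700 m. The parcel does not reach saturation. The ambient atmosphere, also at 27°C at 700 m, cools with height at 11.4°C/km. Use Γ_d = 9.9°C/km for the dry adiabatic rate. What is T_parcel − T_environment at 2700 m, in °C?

+3°C (parcel warmer than environment)

Parcel:
  700–2700 m, dry: Δz = 2 km ⇒ ΔT = -19.8°C; T = 7.2°C
Environment:
  700–2700 m, environment: Δz = 2 km ⇒ ΔT = -22.8°C; T = 4.2°C
T_parcel − T_env = 7.2 − 4.2 = +3°C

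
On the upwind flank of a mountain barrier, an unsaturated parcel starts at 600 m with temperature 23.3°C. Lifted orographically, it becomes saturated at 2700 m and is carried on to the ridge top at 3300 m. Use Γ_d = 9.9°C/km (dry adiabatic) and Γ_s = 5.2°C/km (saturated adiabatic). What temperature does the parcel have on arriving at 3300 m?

-0.61°C

Dry to 2700 m: -9.9 × 2.1 km = -20.79°C, so T = 2.51°C.
Saturated to 3300 m: -5.2 × 0.6 km = -3.12°C, so T = -0.61°C.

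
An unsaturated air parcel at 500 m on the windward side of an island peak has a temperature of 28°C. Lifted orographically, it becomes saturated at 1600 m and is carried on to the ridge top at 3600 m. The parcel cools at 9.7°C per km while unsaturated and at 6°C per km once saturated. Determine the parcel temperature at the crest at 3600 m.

From 500 m to 1600 m (dry): cools by 9.7 × 1.1 = 10.67°C, giving 17.33°C.
From 1600 m to 3600 m (saturated): cools by 6 × 2 = 12°C, giving 5.33°C.

5.33°C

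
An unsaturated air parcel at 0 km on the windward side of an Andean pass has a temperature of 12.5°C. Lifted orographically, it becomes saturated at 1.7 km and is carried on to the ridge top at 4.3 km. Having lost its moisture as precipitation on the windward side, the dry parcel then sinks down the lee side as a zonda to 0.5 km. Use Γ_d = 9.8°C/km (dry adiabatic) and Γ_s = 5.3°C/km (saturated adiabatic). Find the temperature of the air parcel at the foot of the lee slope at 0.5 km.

0 → 1700 m (dry, 9.8°C/km): ΔT = -9.8 × 1.7 = -16.66°C → T = -4.16°C
1700 → 4300 m (saturated, 5.3°C/km): ΔT = -5.3 × 2.6 = -13.78°C → T = -17.94°C
4300 → 500 m (dry descent, 9.8°C/km): ΔT = +9.8 × 3.8 = +37.24°C → T = 19.3°C

19.3°C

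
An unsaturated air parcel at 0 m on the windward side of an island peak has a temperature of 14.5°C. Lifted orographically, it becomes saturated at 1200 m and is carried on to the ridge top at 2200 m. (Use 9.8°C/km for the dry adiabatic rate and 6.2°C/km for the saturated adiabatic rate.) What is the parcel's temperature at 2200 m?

-3.46°C

Dry to 1200 m: -9.8 × 1.2 km = -11.76°C, so T = 2.74°C.
Saturated to 2200 m: -6.2 × 1 km = -6.2°C, so T = -3.46°C.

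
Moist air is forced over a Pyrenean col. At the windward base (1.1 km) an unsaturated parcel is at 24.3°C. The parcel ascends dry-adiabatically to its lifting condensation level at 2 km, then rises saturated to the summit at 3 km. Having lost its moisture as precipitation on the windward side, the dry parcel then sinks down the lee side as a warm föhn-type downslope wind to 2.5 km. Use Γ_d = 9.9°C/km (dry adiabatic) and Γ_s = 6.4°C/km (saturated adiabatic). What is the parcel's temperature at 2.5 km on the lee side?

13.94°C

Dry to 2000 m: -9.9 × 0.9 km = -8.91°C, so T = 15.39°C.
Saturated to 3000 m: -6.4 × 1 km = -6.4°C, so T = 8.99°C.
Dry descent to 2500 m: +9.9 × 0.5 km = +4.95°C, so T = 13.94°C.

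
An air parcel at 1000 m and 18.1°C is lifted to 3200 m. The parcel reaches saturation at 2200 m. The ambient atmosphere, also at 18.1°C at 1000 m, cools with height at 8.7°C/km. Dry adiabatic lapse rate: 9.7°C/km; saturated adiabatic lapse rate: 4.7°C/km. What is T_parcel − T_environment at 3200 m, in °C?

Parcel:
  1000 → 2200 m (dry, 9.7°C/km): ΔT = -9.7 × 1.2 = -11.64°C → T = 6.46°C
  2200 → 3200 m (saturated, 4.7°C/km): ΔT = -4.7 × 1 = -4.7°C → T = 1.76°C
Environment:
  1000 → 3200 m (environment, 8.7°C/km): ΔT = -8.7 × 2.2 = -19.14°C → T = -1.04°C
T_parcel − T_env = 1.76 − (-1.04) = +2.8°C

+2.8°C (parcel warmer than environment)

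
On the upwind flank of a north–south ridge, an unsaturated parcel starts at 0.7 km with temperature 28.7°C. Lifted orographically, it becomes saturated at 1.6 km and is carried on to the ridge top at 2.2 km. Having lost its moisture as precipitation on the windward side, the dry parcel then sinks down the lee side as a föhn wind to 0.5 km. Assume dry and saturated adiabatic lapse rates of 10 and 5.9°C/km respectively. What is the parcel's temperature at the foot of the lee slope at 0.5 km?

From 700 m to 1600 m (dry): cools by 10 × 0.9 = 9°C, giving 19.7°C.
From 1600 m to 2200 m (saturated): cools by 5.9 × 0.6 = 3.54°C, giving 16.16°C.
From 2200 m to 500 m (dry descent): warms by 10 × 1.7 = 17°C, giving 33.16°C.

33.16°C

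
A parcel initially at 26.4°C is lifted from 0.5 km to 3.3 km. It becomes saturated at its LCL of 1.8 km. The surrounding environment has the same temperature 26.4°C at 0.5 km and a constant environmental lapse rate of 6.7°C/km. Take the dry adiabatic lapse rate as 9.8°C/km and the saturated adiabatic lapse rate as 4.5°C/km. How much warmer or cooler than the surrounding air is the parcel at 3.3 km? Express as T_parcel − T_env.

Parcel:
  500–1800 m, dry: Δz = 1.3 km ⇒ ΔT = -12.74°C; T = 13.66°C
  1800–3300 m, saturated: Δz = 1.5 km ⇒ ΔT = -6.75°C; T = 6.91°C
Environment:
  500–3300 m, environment: Δz = 2.8 km ⇒ ΔT = -18.76°C; T = 7.64°C
T_parcel − T_env = 6.91 − 7.64 = -0.73°C

-0.73°C (parcel cooler than environment)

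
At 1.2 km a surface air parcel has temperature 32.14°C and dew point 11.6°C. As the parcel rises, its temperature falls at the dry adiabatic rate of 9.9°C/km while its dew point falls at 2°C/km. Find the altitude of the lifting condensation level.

3.8 km

T and T_d converge at 9.9 − 2 = 7.9°C per km
Height above start = (32.14 − 11.6) / 7.9 = 2.6 km
LCL altitude = 1200 m + 2600 m = 3800 m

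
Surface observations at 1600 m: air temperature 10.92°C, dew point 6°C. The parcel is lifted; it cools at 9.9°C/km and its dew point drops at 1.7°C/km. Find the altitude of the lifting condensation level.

2200 m

T and T_d converge at 9.9 − 1.7 = 8.2°C per km
Height above start = (10.92 − 6) / 8.2 = 0.6 km
LCL altitude = 1600 m + 600 m = 2200 m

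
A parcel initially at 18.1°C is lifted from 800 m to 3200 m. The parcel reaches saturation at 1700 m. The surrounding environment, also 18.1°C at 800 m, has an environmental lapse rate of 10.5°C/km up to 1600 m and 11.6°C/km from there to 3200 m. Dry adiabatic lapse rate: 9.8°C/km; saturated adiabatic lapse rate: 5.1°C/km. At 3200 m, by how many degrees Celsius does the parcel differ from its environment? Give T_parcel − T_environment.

+10.49°C (parcel warmer than environment)

Parcel:
  800–1700 m, dry: Δz = 0.9 km ⇒ ΔT = -8.82°C; T = 9.28°C
  1700–3200 m, saturated: Δz = 1.5 km ⇒ ΔT = -7.65°C; T = 1.63°C
Environment:
  800–1600 m, environment, lower layer: Δz = 0.8 km ⇒ ΔT = -8.4°C; T = 9.7°C
  1600–3200 m, environment, upper layer: Δz = 1.6 km ⇒ ΔT = -18.56°C; T = -8.86°C
T_parcel − T_env = 1.63 − (-8.86) = +10.49°C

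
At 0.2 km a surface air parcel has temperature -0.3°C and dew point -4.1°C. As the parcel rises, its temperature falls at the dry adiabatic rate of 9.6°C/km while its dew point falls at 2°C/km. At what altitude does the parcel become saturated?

0.7 km

T and T_d converge at 9.6 − 2 = 7.6°C per km
Height above start = (-0.3 − (-4.1)) / 7.6 = 0.5 km
LCL altitude = 200 m + 500 m = 700 m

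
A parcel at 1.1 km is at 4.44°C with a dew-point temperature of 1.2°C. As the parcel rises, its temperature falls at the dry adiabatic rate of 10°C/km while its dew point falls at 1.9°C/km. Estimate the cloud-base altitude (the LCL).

T and T_d converge at 10 − 1.9 = 8.1°C per km
Height above start = (4.44 − 1.2) / 8.1 = 0.4 km
LCL altitude = 1100 m + 400 m = 1500 m

1.5 km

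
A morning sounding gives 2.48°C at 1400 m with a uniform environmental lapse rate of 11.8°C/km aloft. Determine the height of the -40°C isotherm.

5000 m

Height above start = (2.48 − (-40)) / 11.8 = 3.6 km
Altitude = 1400 m + 3600 m = 5000 m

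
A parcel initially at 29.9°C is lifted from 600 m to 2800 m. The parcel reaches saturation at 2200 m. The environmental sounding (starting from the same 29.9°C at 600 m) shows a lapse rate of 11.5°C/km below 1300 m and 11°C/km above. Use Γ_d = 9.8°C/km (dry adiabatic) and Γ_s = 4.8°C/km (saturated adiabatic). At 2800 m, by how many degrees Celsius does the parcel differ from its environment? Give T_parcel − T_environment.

Parcel:
  600–2200 m, dry: Δz = 1.6 km ⇒ ΔT = -15.68°C; T = 14.22°C
  2200–2800 m, saturated: Δz = 0.6 km ⇒ ΔT = -2.88°C; T = 11.34°C
Environment:
  600–1300 m, environment, lower layer: Δz = 0.7 km ⇒ ΔT = -8.05°C; T = 21.85°C
  1300–2800 m, environment, upper layer: Δz = 1.5 km ⇒ ΔT = -16.5°C; T = 5.35°C
T_parcel − T_env = 11.34 − 5.35 = +5.99°C

+5.99°C (parcel warmer than environment)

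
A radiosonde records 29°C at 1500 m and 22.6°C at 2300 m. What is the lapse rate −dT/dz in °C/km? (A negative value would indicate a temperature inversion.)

8°C/km

Γ = −ΔT/Δz = (29 − 22.6) / (2300 − 1500) m
  = 6.4°C / 0.8 km = 8°C/km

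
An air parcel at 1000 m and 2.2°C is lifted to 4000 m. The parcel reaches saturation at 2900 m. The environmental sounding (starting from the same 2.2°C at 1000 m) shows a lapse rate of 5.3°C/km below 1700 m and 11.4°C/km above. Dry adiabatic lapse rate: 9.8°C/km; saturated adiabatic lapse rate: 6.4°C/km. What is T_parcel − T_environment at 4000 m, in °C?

Parcel:
  1000 → 2900 m (dry, 9.8°C/km): ΔT = -9.8 × 1.9 = -18.62°C → T = -16.42°C
  2900 → 4000 m (saturated, 6.4°C/km): ΔT = -6.4 × 1.1 = -7.04°C → T = -23.46°C
Environment:
  1000 → 1700 m (environment, lower layer, 5.3°C/km): ΔT = -5.3 × 0.7 = -3.71°C → T = -1.51°C
  1700 → 4000 m (environment, upper layer, 11.4°C/km): ΔT = -11.4 × 2.3 = -26.22°C → T = -27.73°C
T_parcel − T_env = -23.46 − (-27.73) = +4.27°C

+4.27°C (parcel warmer than environment)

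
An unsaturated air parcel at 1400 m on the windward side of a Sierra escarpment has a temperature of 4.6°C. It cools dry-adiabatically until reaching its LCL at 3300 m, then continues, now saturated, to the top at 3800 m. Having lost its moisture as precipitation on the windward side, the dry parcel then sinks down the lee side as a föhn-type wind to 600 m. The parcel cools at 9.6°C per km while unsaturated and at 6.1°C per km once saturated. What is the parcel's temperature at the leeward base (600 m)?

14.03°C

Dry to 3300 m: -9.6 × 1.9 km = -18.24°C, so T = -13.64°C.
Saturated to 3800 m: -6.1 × 0.5 km = -3.05°C, so T = -16.69°C.
Dry descent to 600 m: +9.6 × 3.2 km = +30.72°C, so T = 14.03°C.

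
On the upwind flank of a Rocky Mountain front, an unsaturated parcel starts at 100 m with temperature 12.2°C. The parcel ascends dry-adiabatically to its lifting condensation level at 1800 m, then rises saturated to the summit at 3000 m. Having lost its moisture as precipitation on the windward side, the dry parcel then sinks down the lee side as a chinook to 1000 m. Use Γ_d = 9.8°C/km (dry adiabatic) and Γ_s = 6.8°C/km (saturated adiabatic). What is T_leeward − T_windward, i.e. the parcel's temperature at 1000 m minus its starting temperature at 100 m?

-5.22°C

100–1800 m, dry: Δz = 1.7 km ⇒ ΔT = -16.66°C; T = -4.46°C
1800–3000 m, saturated: Δz = 1.2 km ⇒ ΔT = -8.16°C; T = -12.62°C
3000–1000 m, dry descent: Δz = 2 km ⇒ ΔT = +19.6°C; T = 6.98°C
Net change vs windward start: 6.98 − 12.2 = -5.22°C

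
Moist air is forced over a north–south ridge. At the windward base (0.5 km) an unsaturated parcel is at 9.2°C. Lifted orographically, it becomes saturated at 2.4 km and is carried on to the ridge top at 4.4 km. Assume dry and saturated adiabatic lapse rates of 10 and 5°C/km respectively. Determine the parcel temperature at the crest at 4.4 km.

-19.8°C

500 → 2400 m (dry, 10°C/km): ΔT = -10 × 1.9 = -19°C → T = -9.8°C
2400 → 4400 m (saturated, 5°C/km): ΔT = -5 × 2 = -10°C → T = -19.8°C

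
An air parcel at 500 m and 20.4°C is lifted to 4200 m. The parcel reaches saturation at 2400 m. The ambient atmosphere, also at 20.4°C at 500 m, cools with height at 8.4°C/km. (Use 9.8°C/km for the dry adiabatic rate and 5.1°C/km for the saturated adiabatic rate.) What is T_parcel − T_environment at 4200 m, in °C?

Parcel:
  500 → 2400 m (dry, 9.8°C/km): ΔT = -9.8 × 1.9 = -18.62°C → T = 1.78°C
  2400 → 4200 m (saturated, 5.1°C/km): ΔT = -5.1 × 1.8 = -9.18°C → T = -7.4°C
Environment:
  500 → 4200 m (environment, 8.4°C/km): ΔT = -8.4 × 3.7 = -31.08°C → T = -10.68°C
T_parcel − T_env = -7.4 − (-10.68) = +3.28°C

+3.28°C (parcel warmer than environment)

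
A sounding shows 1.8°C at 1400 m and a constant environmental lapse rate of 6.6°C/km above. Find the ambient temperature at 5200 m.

-23.28°C

1400 → 5200 m (environmental, 6.6°C/km): ΔT = -6.6 × 3.8 = -25.08°C → T = -23.28°C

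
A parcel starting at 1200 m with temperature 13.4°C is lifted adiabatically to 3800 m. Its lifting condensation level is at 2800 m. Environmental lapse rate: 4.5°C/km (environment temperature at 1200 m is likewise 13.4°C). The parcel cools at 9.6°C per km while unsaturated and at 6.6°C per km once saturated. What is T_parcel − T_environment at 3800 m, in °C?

-10.26°C (parcel cooler than environment)

Parcel:
  1200–2800 m, dry: Δz = 1.6 km ⇒ ΔT = -15.36°C; T = -1.96°C
  2800–3800 m, saturated: Δz = 1 km ⇒ ΔT = -6.6°C; T = -8.56°C
Environment:
  1200–3800 m, environment: Δz = 2.6 km ⇒ ΔT = -11.7°C; T = 1.7°C
T_parcel − T_env = -8.56 − 1.7 = -10.26°C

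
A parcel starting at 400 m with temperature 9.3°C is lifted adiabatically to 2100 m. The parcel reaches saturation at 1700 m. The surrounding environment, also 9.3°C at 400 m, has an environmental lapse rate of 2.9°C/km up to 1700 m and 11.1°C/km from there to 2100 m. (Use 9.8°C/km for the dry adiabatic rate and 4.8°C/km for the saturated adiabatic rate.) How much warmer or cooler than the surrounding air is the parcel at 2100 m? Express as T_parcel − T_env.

-6.45°C (parcel cooler than environment)

Parcel:
  Dry to 1700 m: -9.8 × 1.3 km = -12.74°C, so T = -3.44°C.
  Saturated to 2100 m: -4.8 × 0.4 km = -1.92°C, so T = -5.36°C.
Environment:
  Environment, lower layer to 1700 m: -2.9 × 1.3 km = -3.77°C, so T = 5.53°C.
  Environment, upper layer to 2100 m: -11.1 × 0.4 km = -4.44°C, so T = 1.09°C.
T_parcel − T_env = -5.36 − 1.09 = -6.45°C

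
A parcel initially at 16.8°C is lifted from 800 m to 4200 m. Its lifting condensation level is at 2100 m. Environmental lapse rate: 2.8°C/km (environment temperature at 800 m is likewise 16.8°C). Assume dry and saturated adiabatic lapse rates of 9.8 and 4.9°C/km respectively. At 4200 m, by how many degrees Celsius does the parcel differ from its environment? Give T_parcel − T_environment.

-13.51°C (parcel cooler than environment)

Parcel:
  From 800 m to 2100 m (dry): cools by 9.8 × 1.3 = 12.74°C, giving 4.06°C.
  From 2100 m to 4200 m (saturated): cools by 4.9 × 2.1 = 10.29°C, giving -6.23°C.
Environment:
  From 800 m to 4200 m (environment): cools by 2.8 × 3.4 = 9.52°C, giving 7.28°C.
T_parcel − T_env = -6.23 − 7.28 = -13.51°C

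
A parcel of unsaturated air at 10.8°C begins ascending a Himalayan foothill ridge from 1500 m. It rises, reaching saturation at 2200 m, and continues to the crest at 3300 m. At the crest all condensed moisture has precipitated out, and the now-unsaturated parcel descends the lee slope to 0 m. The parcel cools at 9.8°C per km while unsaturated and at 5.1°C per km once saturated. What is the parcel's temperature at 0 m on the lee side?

30.67°C

From 1500 m to 2200 m (dry): cools by 9.8 × 0.7 = 6.86°C, giving 3.94°C.
From 2200 m to 3300 m (saturated): cools by 5.1 × 1.1 = 5.61°C, giving -1.67°C.
From 3300 m to 0 m (dry descent): warms by 9.8 × 3.3 = 32.34°C, giving 30.67°C.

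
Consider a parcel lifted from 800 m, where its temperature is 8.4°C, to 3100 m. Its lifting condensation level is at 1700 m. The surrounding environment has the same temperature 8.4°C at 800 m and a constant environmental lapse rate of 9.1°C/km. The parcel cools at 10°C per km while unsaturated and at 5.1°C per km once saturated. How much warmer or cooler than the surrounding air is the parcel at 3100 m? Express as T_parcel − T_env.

Parcel:
  800–1700 m, dry: Δz = 0.9 km ⇒ ΔT = -9°C; T = -0.6°C
  1700–3100 m, saturated: Δz = 1.4 km ⇒ ΔT = -7.14°C; T = -7.74°C
Environment:
  800–3100 m, environment: Δz = 2.3 km ⇒ ΔT = -20.93°C; T = -12.53°C
T_parcel − T_env = -7.74 − (-12.53) = +4.79°C

+4.79°C (parcel warmer than environment)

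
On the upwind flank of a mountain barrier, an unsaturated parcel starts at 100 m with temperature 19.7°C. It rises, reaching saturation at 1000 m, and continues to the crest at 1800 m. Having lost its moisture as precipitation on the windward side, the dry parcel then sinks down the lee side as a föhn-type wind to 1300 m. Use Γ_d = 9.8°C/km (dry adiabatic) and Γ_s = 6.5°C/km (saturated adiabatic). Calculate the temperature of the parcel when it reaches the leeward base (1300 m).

Dry to 1000 m: -9.8 × 0.9 km = -8.82°C, so T = 10.88°C.
Saturated to 1800 m: -6.5 × 0.8 km = -5.2°C, so T = 5.68°C.
Dry descent to 1300 m: +9.8 × 0.5 km = +4.9°C, so T = 10.58°C.

10.58°C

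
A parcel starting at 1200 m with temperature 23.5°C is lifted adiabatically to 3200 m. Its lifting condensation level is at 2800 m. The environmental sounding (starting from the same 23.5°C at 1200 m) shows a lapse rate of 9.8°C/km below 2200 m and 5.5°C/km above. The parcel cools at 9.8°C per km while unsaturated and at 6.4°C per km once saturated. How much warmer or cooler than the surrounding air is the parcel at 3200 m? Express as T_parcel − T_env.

Parcel:
  From 1200 m to 2800 m (dry): cools by 9.8 × 1.6 = 15.68°C, giving 7.82°C.
  From 2800 m to 3200 m (saturated): cools by 6.4 × 0.4 = 2.56°C, giving 5.26°C.
Environment:
  From 1200 m to 2200 m (environment, lower layer): cools by 9.8 × 1 = 9.8°C, giving 13.7°C.
  From 2200 m to 3200 m (environment, upper layer): cools by 5.5 × 1 = 5.5°C, giving 8.2°C.
T_parcel − T_env = 5.26 − 8.2 = -2.94°C

-2.94°C (parcel cooler than environment)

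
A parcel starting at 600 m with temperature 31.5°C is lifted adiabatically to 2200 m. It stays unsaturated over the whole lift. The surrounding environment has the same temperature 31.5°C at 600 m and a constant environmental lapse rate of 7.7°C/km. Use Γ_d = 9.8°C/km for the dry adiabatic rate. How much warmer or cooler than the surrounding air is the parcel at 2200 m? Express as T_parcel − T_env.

-3.36°C (parcel cooler than environment)

Parcel:
  600–2200 m, dry: Δz = 1.6 km ⇒ ΔT = -15.68°C; T = 15.82°C
Environment:
  600–2200 m, environment: Δz = 1.6 km ⇒ ΔT = -12.32°C; T = 19.18°C
T_parcel − T_env = 15.82 − 19.18 = -3.36°C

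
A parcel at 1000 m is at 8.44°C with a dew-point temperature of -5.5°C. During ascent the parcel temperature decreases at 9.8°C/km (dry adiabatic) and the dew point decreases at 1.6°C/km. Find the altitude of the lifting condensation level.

T and T_d converge at 9.8 − 1.6 = 8.2°C per km
Height above start = (8.44 − (-5.5)) / 8.2 = 1.7 km
LCL altitude = 1000 m + 1700 m = 2700 m

2700 m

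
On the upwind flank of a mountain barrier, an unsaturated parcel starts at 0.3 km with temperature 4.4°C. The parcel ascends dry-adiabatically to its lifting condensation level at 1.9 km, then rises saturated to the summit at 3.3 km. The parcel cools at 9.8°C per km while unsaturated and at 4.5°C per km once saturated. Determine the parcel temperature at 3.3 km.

-17.58°C

300–1900 m, dry: Δz = 1.6 km ⇒ ΔT = -15.68°C; T = -11.28°C
1900–3300 m, saturated: Δz = 1.4 km ⇒ ΔT = -6.3°C; T = -17.58°C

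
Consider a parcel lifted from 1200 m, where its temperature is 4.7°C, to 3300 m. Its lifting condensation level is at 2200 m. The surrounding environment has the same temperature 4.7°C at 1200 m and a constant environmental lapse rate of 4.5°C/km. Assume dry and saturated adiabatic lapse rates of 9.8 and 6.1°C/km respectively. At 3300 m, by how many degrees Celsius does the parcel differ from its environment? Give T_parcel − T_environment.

-7.06°C (parcel cooler than environment)

Parcel:
  Dry to 2200 m: -9.8 × 1 km = -9.8°C, so T = -5.1°C.
  Saturated to 3300 m: -6.1 × 1.1 km = -6.71°C, so T = -11.81°C.
Environment:
  Environment to 3300 m: -4.5 × 2.1 km = -9.45°C, so T = -4.75°C.
T_parcel − T_env = -11.81 − (-4.75) = -7.06°C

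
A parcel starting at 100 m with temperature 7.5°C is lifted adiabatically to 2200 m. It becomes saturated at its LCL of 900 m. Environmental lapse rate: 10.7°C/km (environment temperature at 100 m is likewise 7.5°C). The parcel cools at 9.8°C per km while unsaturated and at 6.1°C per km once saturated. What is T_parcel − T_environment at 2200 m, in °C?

Parcel:
  Dry to 900 m: -9.8 × 0.8 km = -7.84°C, so T = -0.34°C.
  Saturated to 2200 m: -6.1 × 1.3 km = -7.93°C, so T = -8.27°C.
Environment:
  Environment to 2200 m: -10.7 × 2.1 km = -22.47°C, so T = -14.97°C.
T_parcel − T_env = -8.27 − (-14.97) = +6.7°C

+6.7°C (parcel warmer than environment)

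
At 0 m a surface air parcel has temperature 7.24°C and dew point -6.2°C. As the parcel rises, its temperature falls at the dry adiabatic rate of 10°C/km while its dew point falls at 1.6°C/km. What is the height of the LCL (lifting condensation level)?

1600 m

T and T_d converge at 10 − 1.6 = 8.4°C per km
Height above start = (7.24 − (-6.2)) / 8.4 = 1.6 km
LCL altitude = 0 m + 1600 m = 1600 m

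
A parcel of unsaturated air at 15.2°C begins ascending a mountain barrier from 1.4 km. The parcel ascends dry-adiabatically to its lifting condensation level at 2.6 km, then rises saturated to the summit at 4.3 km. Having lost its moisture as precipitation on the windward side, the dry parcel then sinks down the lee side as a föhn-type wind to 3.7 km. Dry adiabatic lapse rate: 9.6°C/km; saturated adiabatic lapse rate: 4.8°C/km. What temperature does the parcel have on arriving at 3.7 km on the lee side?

1400 → 2600 m (dry, 9.6°C/km): ΔT = -9.6 × 1.2 = -11.52°C → T = 3.68°C
2600 → 4300 m (saturated, 4.8°C/km): ΔT = -4.8 × 1.7 = -8.16°C → T = -4.48°C
4300 → 3700 m (dry descent, 9.6°C/km): ΔT = +9.6 × 0.6 = +5.76°C → T = 1.28°C

1.28°C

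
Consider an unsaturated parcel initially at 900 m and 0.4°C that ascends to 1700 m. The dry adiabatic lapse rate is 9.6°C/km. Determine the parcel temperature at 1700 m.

-7.28°C

From 900 m to 1700 m (dry adiabatic): cools by 9.6 × 0.8 = 7.68°C, giving -7.28°C.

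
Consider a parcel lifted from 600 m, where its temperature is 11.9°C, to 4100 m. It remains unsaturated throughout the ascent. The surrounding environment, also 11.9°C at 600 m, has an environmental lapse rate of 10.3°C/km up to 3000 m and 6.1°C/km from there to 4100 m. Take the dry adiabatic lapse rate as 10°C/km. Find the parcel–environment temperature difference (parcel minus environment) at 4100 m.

-3.57°C (parcel cooler than environment)

Parcel:
  600 → 4100 m (dry, 10°C/km): ΔT = -10 × 3.5 = -35°C → T = -23.1°C
Environment:
  600 → 3000 m (environment, lower layer, 10.3°C/km): ΔT = -10.3 × 2.4 = -24.72°C → T = -12.82°C
  3000 → 4100 m (environment, upper layer, 6.1°C/km): ΔT = -6.1 × 1.1 = -6.71°C → T = -19.53°C
T_parcel − T_env = -23.1 − (-19.53) = -3.57°C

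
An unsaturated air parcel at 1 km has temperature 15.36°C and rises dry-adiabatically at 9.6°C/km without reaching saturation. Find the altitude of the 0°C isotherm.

Height above start = (15.36 − 0) / 9.6 = 1.6 km
Altitude = 1000 m + 1600 m = 2600 m

2.6 km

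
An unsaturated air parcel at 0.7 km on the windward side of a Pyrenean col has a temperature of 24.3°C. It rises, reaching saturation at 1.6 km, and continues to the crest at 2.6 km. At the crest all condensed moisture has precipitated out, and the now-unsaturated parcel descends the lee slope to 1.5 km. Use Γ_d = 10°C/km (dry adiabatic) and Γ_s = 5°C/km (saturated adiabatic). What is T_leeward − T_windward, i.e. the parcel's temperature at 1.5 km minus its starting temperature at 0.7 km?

Dry to 1600 m: -10 × 0.9 km = -9°C, so T = 15.3°C.
Saturated to 2600 m: -5 × 1 km = -5°C, so T = 10.3°C.
Dry descent to 1500 m: +10 × 1.1 km = +11°C, so T = 21.3°C.
Net change vs windward start: 21.3 − 24.3 = -3°C

-3°C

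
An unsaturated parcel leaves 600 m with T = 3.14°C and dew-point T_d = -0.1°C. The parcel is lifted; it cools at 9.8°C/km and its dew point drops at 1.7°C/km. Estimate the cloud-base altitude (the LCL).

1000 m

T and T_d converge at 9.8 − 1.7 = 8.1°C per km
Height above start = (3.14 − (-0.1)) / 8.1 = 0.4 km
LCL altitude = 600 m + 400 m = 1000 m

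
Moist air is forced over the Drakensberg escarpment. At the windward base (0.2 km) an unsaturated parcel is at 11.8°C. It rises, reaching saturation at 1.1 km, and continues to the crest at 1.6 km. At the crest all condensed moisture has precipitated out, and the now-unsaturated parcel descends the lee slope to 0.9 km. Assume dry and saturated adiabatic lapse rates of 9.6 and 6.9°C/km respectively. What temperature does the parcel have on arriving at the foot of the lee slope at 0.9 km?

6.43°C

200–1100 m, dry: Δz = 0.9 km ⇒ ΔT = -8.64°C; T = 3.16°C
1100–1600 m, saturated: Δz = 0.5 km ⇒ ΔT = -3.45°C; T = -0.29°C
1600–900 m, dry descent: Δz = 0.7 km ⇒ ΔT = +6.72°C; T = 6.43°C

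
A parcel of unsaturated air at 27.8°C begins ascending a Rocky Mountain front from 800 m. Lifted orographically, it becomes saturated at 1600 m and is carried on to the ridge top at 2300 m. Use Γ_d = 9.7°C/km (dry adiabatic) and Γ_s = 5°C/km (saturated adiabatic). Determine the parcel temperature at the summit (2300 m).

Dry to 1600 m: -9.7 × 0.8 km = -7.76°C, so T = 20.04°C.
Saturated to 2300 m: -5 × 0.7 km = -3.5°C, so T = 16.54°C.

16.54°C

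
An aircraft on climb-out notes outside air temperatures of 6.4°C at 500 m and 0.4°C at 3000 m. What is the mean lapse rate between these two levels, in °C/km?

Γ = −ΔT/Δz = (6.4 − 0.4) / (3000 − 500) m
  = 6°C / 2.5 km = 2.4°C/km

2.4°C/km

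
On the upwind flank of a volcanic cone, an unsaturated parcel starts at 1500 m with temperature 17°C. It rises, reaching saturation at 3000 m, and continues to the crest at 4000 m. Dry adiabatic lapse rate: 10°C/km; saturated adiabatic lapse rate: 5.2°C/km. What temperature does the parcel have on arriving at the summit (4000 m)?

-3.2°C

1500 → 3000 m (dry, 10°C/km): ΔT = -10 × 1.5 = -15°C → T = 2°C
3000 → 4000 m (saturated, 5.2°C/km): ΔT = -5.2 × 1 = -5.2°C → T = -3.2°C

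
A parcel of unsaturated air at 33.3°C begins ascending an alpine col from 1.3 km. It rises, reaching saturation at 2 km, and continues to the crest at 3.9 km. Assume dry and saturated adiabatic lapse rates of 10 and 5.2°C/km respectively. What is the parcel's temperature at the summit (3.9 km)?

1300 → 2000 m (dry, 10°C/km): ΔT = -10 × 0.7 = -7°C → T = 26.3°C
2000 → 3900 m (saturated, 5.2°C/km): ΔT = -5.2 × 1.9 = -9.88°C → T = 16.42°C

16.42°C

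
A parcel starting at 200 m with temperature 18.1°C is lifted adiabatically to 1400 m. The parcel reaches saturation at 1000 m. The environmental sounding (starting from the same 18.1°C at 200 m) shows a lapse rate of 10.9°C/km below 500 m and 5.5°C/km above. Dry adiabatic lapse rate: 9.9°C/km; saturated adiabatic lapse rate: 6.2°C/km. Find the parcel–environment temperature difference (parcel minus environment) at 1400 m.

Parcel:
  Dry to 1000 m: -9.9 × 0.8 km = -7.92°C, so T = 10.18°C.
  Saturated to 1400 m: -6.2 × 0.4 km = -2.48°C, so T = 7.7°C.
Environment:
  Environment, lower layer to 500 m: -10.9 × 0.3 km = -3.27°C, so T = 14.83°C.
  Environment, upper layer to 1400 m: -5.5 × 0.9 km = -4.95°C, so T = 9.88°C.
T_parcel − T_env = 7.7 − 9.88 = -2.18°C

-2.18°C (parcel cooler than environment)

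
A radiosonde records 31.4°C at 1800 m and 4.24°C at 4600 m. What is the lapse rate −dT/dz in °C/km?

Γ = −ΔT/Δz = (31.4 − 4.24) / (4600 − 1800) m
  = 27.16°C / 2.8 km = 9.7°C/km

9.7°C/km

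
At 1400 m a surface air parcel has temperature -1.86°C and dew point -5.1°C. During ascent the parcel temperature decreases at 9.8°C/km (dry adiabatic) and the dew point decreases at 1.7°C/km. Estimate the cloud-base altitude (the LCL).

1800 m

T and T_d converge at 9.8 − 1.7 = 8.1°C per km
Height above start = (-1.86 − (-5.1)) / 8.1 = 0.4 km
LCL altitude = 1400 m + 400 m = 1800 m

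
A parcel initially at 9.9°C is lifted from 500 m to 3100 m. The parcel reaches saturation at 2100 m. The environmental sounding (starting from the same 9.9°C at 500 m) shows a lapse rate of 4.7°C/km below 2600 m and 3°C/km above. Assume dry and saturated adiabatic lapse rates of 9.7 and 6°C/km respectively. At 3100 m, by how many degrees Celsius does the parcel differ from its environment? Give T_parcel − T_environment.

Parcel:
  From 500 m to 2100 m (dry): cools by 9.7 × 1.6 = 15.52°C, giving -5.62°C.
  From 2100 m to 3100 m (saturated): cools by 6 × 1 = 6°C, giving -11.62°C.
Environment:
  From 500 m to 2600 m (environment, lower layer): cools by 4.7 × 2.1 = 9.87°C, giving 0.03°C.
  From 2600 m to 3100 m (environment, upper layer): cools by 3 × 0.5 = 1.5°C, giving -1.47°C.
T_parcel − T_env = -11.62 − (-1.47) = -10.15°C

-10.15°C (parcel cooler than environment)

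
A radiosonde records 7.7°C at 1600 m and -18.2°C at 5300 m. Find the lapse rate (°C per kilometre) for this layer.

Γ = −ΔT/Δz = (7.7 − (-18.2)) / (5300 − 1600) m
  = 25.9°C / 3.7 km = 7°C/km

7°C/km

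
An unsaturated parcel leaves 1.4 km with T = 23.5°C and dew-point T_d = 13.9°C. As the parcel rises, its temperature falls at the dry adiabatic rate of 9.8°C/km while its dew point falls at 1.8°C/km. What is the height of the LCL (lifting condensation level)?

2.6 km

T and T_d converge at 9.8 − 1.8 = 8°C per km
Height above start = (23.5 − 13.9) / 8 = 1.2 km
LCL altitude = 1400 m + 1200 m = 2600 m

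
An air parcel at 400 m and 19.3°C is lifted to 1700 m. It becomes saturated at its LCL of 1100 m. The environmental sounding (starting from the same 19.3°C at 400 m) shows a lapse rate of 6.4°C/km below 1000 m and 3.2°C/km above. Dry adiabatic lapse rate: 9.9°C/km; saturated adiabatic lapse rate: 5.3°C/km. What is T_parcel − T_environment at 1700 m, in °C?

Parcel:
  400–1100 m, dry: Δz = 0.7 km ⇒ ΔT = -6.93°C; T = 12.37°C
  1100–1700 m, saturated: Δz = 0.6 km ⇒ ΔT = -3.18°C; T = 9.19°C
Environment:
  400–1000 m, environment, lower layer: Δz = 0.6 km ⇒ ΔT = -3.84°C; T = 15.46°C
  1000–1700 m, environment, upper layer: Δz = 0.7 km ⇒ ΔT = -2.24°C; T = 13.22°C
T_parcel − T_env = 9.19 − 13.22 = -4.03°C

-4.03°C (parcel cooler than environment)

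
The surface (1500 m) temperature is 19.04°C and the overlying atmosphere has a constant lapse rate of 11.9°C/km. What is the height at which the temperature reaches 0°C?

3100 m

Height above start = (19.04 − 0) / 11.9 = 1.6 km
Altitude = 1500 m + 1600 m = 3100 m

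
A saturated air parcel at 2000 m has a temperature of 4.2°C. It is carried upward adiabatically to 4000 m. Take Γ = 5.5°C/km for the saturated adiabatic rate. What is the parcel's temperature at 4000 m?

-6.8°C

2000 → 4000 m (saturated adiabatic, 5.5°C/km): ΔT = -5.5 × 2 = -11°C → T = -6.8°C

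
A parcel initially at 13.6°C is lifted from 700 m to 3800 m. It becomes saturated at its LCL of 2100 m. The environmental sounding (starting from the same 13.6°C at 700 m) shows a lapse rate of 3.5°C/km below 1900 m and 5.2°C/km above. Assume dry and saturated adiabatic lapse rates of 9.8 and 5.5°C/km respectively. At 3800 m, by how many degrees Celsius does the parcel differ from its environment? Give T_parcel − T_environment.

-8.99°C (parcel cooler than environment)

Parcel:
  700–2100 m, dry: Δz = 1.4 km ⇒ ΔT = -13.72°C; T = -0.12°C
  2100–3800 m, saturated: Δz = 1.7 km ⇒ ΔT = -9.35°C; T = -9.47°C
Environment:
  700–1900 m, environment, lower layer: Δz = 1.2 km ⇒ ΔT = -4.2°C; T = 9.4°C
  1900–3800 m, environment, upper layer: Δz = 1.9 km ⇒ ΔT = -9.88°C; T = -0.48°C
T_parcel − T_env = -9.47 − (-0.48) = -8.99°C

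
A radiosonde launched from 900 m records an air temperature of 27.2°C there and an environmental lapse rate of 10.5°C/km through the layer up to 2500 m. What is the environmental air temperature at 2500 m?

10.4°C

900 → 2500 m (environmental, 10.5°C/km): ΔT = -10.5 × 1.6 = -16.8°C → T = 10.4°C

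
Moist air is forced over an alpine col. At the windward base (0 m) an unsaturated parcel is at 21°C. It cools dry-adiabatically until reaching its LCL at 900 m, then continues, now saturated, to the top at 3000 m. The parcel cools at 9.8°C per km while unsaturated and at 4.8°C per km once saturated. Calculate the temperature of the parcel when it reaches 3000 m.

0 → 900 m (dry, 9.8°C/km): ΔT = -9.8 × 0.9 = -8.82°C → T = 12.18°C
900 → 3000 m (saturated, 4.8°C/km): ΔT = -4.8 × 2.1 = -10.08°C → T = 2.1°C

2.1°C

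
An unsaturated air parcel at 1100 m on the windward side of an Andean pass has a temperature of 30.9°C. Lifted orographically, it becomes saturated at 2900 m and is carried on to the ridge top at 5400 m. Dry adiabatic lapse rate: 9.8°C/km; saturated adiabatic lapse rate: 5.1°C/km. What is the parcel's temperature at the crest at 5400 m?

1100 → 2900 m (dry, 9.8°C/km): ΔT = -9.8 × 1.8 = -17.64°C → T = 13.26°C
2900 → 5400 m (saturated, 5.1°C/km): ΔT = -5.1 × 2.5 = -12.75°C → T = 0.51°C

0.51°C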